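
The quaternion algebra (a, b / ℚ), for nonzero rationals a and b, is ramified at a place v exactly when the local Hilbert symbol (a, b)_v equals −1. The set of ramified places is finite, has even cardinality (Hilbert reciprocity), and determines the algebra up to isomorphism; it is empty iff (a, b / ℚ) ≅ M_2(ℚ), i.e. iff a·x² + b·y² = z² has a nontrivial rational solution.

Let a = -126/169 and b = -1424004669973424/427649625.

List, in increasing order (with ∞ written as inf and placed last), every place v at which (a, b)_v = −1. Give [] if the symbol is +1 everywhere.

[2, 7, 11, inf]

Mod squares: a ≡ -14, b ≡ -715. Check v ∈ {∞, 2, 3, 5, 7, 11, 13, 17, 19, 41, 53}.
v=53: a=53^0·(≡51), b=53^2·(≡2) mod 53; (51|53)=-1, (2|53)=-1; (−1)^{0·2·26}·(-1)^2·(-1)^0 = +1.
v=19: a=19^0·(≡6), b=19^-2·(≡5) mod 19; (6|19)=+1, (5|19)=+1; (−1)^{0·-2·9}·(+1)^-2·(+1)^0 = +1.
v=2: v_2(a)=1, v_2(b)=4; units ≡ 1, 5 (mod 8); ε·ε+αω+βω = 0·0+1·1+4·0 ≡ 1  ⇒  (a,b)_2 = -1.
v=17: a=17^0·(≡7), b=17^2·(≡16) mod 17; (7|17)=-1, (16|17)=+1; (−1)^{0·2·8}·(-1)^2·(+1)^0 = +1.
v=7: a=7^1·(≡3), b=7^2·(≡5) mod 7; (3|7)=-1, (5|7)=-1; (−1)^{1·2·3}·(-1)^2·(-1)^1 = -1.
v=11: a=11^0·(≡7), b=11^3·(≡4) mod 11; (7|11)=-1, (4|11)=+1; (−1)^{0·3·5}·(-1)^3·(+1)^0 = -1.
v=∞: -14 < 0 and -715 < 0  ⇒  (a,b)_∞ = -1.
v=41: a=41^0·(≡24), b=41^2·(≡39) mod 41; (24|41)=-1, (39|41)=+1; (−1)^{0·2·20}·(-1)^2·(+1)^0 = +1.
v=3: a=3^2·(≡1), b=3^-6·(≡2) mod 3; (1|3)=+1, (2|3)=-1; (−1)^{2·-6·1}·(+1)^-6·(-1)^2 = +1.
v=5: a=5^0·(≡1), b=5^-3·(≡3) mod 5; (1|5)=+1, (3|5)=-1; (−1)^{0·-3·2}·(+1)^-3·(-1)^0 = +1.
v=13: a=13^-2·(≡4), b=13^-1·(≡10) mod 13; (4|13)=+1, (10|13)=+1; (−1)^{-2·-1·6}·(+1)^-1·(+1)^-2 = +1.
|Ram(-14, -715)| = 4, even; anisotropic at {2, 7, 11, ∞}.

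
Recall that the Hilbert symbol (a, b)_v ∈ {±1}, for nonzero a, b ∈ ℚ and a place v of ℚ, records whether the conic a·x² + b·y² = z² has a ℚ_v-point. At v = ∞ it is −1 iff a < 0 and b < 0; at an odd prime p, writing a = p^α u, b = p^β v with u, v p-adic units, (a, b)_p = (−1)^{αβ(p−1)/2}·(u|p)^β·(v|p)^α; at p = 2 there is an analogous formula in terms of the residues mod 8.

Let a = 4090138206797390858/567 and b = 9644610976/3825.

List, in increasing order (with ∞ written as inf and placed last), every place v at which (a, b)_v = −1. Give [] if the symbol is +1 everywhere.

Mod squares: a ≡ 12614, b ≡ 60635498. Check v ∈ {∞, 2, 3, 5, 7, 11, 13, 17, 19, 23, 53}.
v=∞: 12614 > 0 and 60635498 > 0  ⇒  (a,b)_∞ = +1.
v=2: v_2(a)=1, v_2(b)=5; units ≡ 3, 5 (mod 8); ε·ε+αω+βω = 1·0+1·1+5·1 ≡ 0  ⇒  (a,b)_2 = +1.
v=3: a=3^-4·(≡2), b=3^-2·(≡2) mod 3; (2|3)=-1, (2|3)=-1; (−1)^{-4·-2·1}·(-1)^-2·(-1)^-4 = +1.
v=11: a=11^4·(≡8), b=11^1·(≡1) mod 11; (8|11)=-1, (1|11)=+1; (−1)^{4·1·5}·(-1)^1·(+1)^4 = -1.
v=23: a=23^2·(≡7), b=23^1·(≡19) mod 23; (7|23)=-1, (19|23)=-1; (−1)^{2·1·11}·(-1)^1·(-1)^2 = -1.
v=17: a=17^3·(≡6), b=17^-1·(≡6) mod 17; (6|17)=-1, (6|17)=-1; (−1)^{3·-1·8}·(-1)^-1·(-1)^3 = +1.
v=53: a=53^3·(≡48), b=53^1·(≡34) mod 53; (48|53)=-1, (34|53)=-1; (−1)^{3·1·26}·(-1)^1·(-1)^3 = +1.
v=5: a=5^0·(≡4), b=5^-2·(≡2) mod 5; (4|5)=+1, (2|5)=-1; (−1)^{0·-2·2}·(+1)^-2·(-1)^0 = +1.
v=19: a=19^2·(≡16), b=19^1·(≡6) mod 19; (16|19)=+1, (6|19)=+1; (−1)^{2·1·9}·(+1)^1·(+1)^2 = +1.
v=7: a=7^-1·(≡3), b=7^1·(≡1) mod 7; (3|7)=-1, (1|7)=+1; (−1)^{-1·1·3}·(-1)^1·(+1)^-1 = +1.
v=13: a=13^0·(≡4), b=13^2·(≡10) mod 13; (4|13)=+1, (10|13)=+1; (−1)^{0·2·6}·(+1)^2·(+1)^0 = +1.
|Ram(12614, 60635498)| = 2, even; anisotropic at {11, 23}.

[11, 23]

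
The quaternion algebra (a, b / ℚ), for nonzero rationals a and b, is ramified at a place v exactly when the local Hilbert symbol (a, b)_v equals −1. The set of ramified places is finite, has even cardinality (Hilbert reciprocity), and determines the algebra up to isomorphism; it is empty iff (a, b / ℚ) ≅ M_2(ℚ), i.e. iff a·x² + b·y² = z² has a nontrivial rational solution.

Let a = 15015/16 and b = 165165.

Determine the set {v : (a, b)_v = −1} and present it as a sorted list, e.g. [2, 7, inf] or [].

(a, b) ≡ (15015, 1365) mod (ℚ^×)²; places V = {2, 3, 5, 7, 11, 13, ∞}.
(a,b)_∞: sgn(15015)=+, sgn(1365)=+, so +1.
(a,b)_5: α=1, u≡3; β=1, v≡3 (mod 5); (3|5)=-1, (3|5)=-1; sign (−1)^0·-1^1·-1^1 = +1.
(a,b)_2: α=-4, β=0; u≡7, v≡5 (mod 8); ε(u)ε(v)=1·0, αω(v)=-4·1, βω(u)=0·0; sum ≡ 0  ⇒  +1.
(a,b)_13: α=1, u≡8; β=1, v≡4 (mod 13); (8|13)=-1, (4|13)=+1; sign (−1)^0·-1^1·+1^1 = -1.
(a,b)_7: α=1, u≡5; β=1, v≡5 (mod 7); (5|7)=-1, (5|7)=-1; sign (−1)^1·-1^1·-1^1 = -1.
(a,b)_3: α=1, u≡1; β=1, v≡2 (mod 3); (1|3)=+1, (2|3)=-1; sign (−1)^1·+1^1·-1^1 = +1.
(a,b)_11: α=1, u≡9; β=2, v≡1 (mod 11); (9|11)=+1, (1|11)=+1; sign (−1)^0·+1^2·+1^1 = +1.
Ram(15015, 1365) = {7, 13}; no ℚ_7-point on the conic.

[7, 13]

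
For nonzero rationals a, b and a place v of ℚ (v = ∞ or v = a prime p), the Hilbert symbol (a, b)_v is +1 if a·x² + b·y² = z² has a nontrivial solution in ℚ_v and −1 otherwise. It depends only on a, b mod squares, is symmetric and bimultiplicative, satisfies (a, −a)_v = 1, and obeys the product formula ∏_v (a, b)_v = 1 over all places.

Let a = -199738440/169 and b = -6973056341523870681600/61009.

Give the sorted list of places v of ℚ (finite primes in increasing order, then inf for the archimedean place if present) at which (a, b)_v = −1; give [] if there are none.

(a, b) ≡ (-5548290, -65274) mod (ℚ^×)²; places V = {2, 3, 5, 11, 13, 17, 19, 23, 43, ∞}.
(a,b)_13: α=-2, u≡8; β=-2, v≡12 (mod 13); (8|13)=-1, (12|13)=+1; sign (−1)^0·-1^-2·+1^-2 = +1.
(a,b)_17: α=1, u≡8; β=2, v≡3 (mod 17); (8|17)=+1, (3|17)=-1; sign (−1)^0·+1^2·-1^1 = -1.
(a,b)_2: α=3, β=9; u≡7, v≡3 (mod 8); ε(u)ε(v)=1·1, αω(v)=3·1, βω(u)=9·0; sum ≡ 0  ⇒  +1.
(a,b)_3: α=3, u≡1; β=11, v≡1 (mod 3); (1|3)=+1, (1|3)=+1; sign (−1)^1·+1^11·+1^3 = -1.
(a,b)_11: α=1, u≡3; β=1, v≡10 (mod 11); (3|11)=+1, (10|11)=-1; sign (−1)^1·+1^1·-1^1 = +1.
(a,b)_5: α=1, u≡3; β=2, v≡4 (mod 5); (3|5)=-1, (4|5)=+1; sign (−1)^0·-1^2·+1^1 = +1.
(a,b)_23: α=1, u≡19; β=3, v≡22 (mod 23); (19|23)=-1, (22|23)=-1; sign (−1)^1·-1^3·-1^1 = -1.
(a,b)_43: α=1, u≡16; β=3, v≡29 (mod 43); (16|43)=+1, (29|43)=-1; sign (−1)^1·+1^3·-1^1 = +1.
(a,b)_∞: sgn(-5548290)=−, sgn(-65274)=−, so -1.
(a,b)_19: α=0, u≡14; β=-2, v≡10 (mod 19); (14|19)=-1, (10|19)=-1; sign (−1)^0·-1^-2·-1^0 = +1.
Ram(-5548290, -65274) = {3, 17, 23, ∞}; no ℚ_3-point on the conic.

[3, 17, 23, inf]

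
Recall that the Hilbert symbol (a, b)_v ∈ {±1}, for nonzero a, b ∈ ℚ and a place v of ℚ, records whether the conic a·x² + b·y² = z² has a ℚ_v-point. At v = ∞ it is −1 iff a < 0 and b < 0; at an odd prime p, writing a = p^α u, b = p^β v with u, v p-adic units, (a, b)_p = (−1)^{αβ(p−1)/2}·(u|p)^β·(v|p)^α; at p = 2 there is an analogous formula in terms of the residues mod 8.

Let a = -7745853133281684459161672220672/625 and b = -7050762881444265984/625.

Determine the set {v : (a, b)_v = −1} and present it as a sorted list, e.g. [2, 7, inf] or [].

(a, b) ≡ (-100282, -19019) mod (ℚ^×)²; places V = {2, 3, 5, 7, 11, 13, 19, 29, ∞}.
(a,b)_3: α=4, u≡2; β=2, v≡1 (mod 3); (2|3)=-1, (1|3)=+1; sign (−1)^0·-1^2·+1^4 = +1.
(a,b)_11: α=2, u≡3; β=1, v≡9 (mod 11); (3|11)=+1, (9|11)=+1; sign (−1)^0·+1^1·+1^2 = +1.
(a,b)_2: α=21, β=14; u≡3, v≡5 (mod 8); ε(u)ε(v)=1·0, αω(v)=21·1, βω(u)=14·1; sum ≡ 1  ⇒  -1.
(a,b)_∞: sgn(-100282)=−, sgn(-19019)=−, so -1.
(a,b)_5: α=-4, u≡3; β=-4, v≡1 (mod 5); (3|5)=-1, (1|5)=+1; sign (−1)^0·-1^-4·+1^-4 = +1.
(a,b)_13: α=5, u≡6; β=3, v≡11 (mod 13); (6|13)=-1, (11|13)=-1; sign (−1)^0·-1^3·-1^5 = +1.
(a,b)_29: α=3, u≡25; β=2, v≡24 (mod 29); (25|29)=+1, (24|29)=+1; sign (−1)^0·+1^2·+1^3 = +1.
(a,b)_7: α=5, u≡5; β=3, v≡5 (mod 7); (5|7)=-1, (5|7)=-1; sign (−1)^1·-1^3·-1^5 = -1.
(a,b)_19: α=5, u≡16; β=3, v≡17 (mod 19); (16|19)=+1, (17|19)=+1; sign (−1)^1·+1^3·+1^5 = -1.
|Ram(-100282, -19019)| = 4, even; anisotropic at {2, 7, 19, ∞}.

[2, 7, 19, inf]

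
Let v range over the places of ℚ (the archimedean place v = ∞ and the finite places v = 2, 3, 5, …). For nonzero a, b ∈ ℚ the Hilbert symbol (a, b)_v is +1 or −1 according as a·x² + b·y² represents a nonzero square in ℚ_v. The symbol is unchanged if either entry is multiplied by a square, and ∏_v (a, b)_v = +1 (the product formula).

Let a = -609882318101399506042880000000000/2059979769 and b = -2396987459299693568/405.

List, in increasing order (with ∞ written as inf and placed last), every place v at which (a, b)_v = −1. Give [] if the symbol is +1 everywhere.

(a, b) ≡ (-29822, -385) mod (ℚ^×)²; places V = {2, 3, 5, 7, 11, 13, 19, 23, 31, 37, 41, ∞}.
(a,b)_3: α=-6, u≡1; β=-4, v≡2 (mod 3); (1|3)=+1, (2|3)=-1; sign (−1)^0·+1^-4·-1^-6 = +1.
(a,b)_23: α=2, u≡4; β=2, v≡16 (mod 23); (4|23)=+1, (16|23)=+1; sign (−1)^0·+1^2·+1^2 = +1.
(a,b)_5: α=10, u≡2; β=-1, v≡2 (mod 5); (2|5)=-1, (2|5)=-1; sign (−1)^0·-1^-1·-1^10 = -1.
(a,b)_2: α=23, β=10; u≡1, v≡7 (mod 8); ε(u)ε(v)=0·1, αω(v)=23·0, βω(u)=10·0; sum ≡ 0  ⇒  +1.
(a,b)_13: α=1, u≡6; β=0, v≡2 (mod 13); (6|13)=-1, (2|13)=-1; sign (−1)^0·-1^0·-1^1 = -1.
(a,b)_∞: sgn(-29822)=−, sgn(-385)=−, so -1.
(a,b)_7: α=2, u≡5; β=1, v≡4 (mod 7); (5|7)=-1, (4|7)=+1; sign (−1)^0·-1^1·+1^2 = -1.
(a,b)_41: α=-4, u≡6; β=0, v≡18 (mod 41); (6|41)=-1, (18|41)=+1; sign (−1)^0·-1^0·+1^-4 = +1.
(a,b)_31: α=3, u≡27; β=2, v≡5 (mod 31); (27|31)=-1, (5|31)=+1; sign (−1)^0·-1^2·+1^3 = +1.
(a,b)_11: α=4, u≡7; β=3, v≡3 (mod 11); (7|11)=-1, (3|11)=+1; sign (−1)^0·-1^3·+1^4 = -1.
(a,b)_37: α=3, u≡19; β=2, v≡14 (mod 37); (19|37)=-1, (14|37)=-1; sign (−1)^0·-1^2·-1^3 = -1.
(a,b)_19: α=0, u≡13; β=2, v≡18 (mod 19); (13|19)=-1, (18|19)=-1; sign (−1)^0·-1^2·-1^0 = +1.
|Ram(-29822, -385)| = 6, even; anisotropic at {5, 7, 11, 13, 37, ∞}.

[5, 7, 11, 13, 37, inf]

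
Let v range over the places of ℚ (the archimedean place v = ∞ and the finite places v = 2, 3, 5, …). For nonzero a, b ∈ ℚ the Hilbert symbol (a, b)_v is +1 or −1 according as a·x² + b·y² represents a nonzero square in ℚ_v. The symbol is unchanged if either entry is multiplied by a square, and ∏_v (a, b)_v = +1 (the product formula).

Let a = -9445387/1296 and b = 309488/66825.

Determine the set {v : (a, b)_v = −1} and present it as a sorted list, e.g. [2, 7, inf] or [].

(a, b) ≡ (-667, 759) mod (ℚ^×)²; places V = {2, 3, 5, 7, 11, 17, 23, 29, ∞}.
(a,b)_3: α=-4, u≡2; β=-5, v≡1 (mod 3); (2|3)=-1, (1|3)=+1; sign (−1)^0·-1^-5·+1^-4 = -1.
(a,b)_11: α=0, u≡3; β=-1, v≡1 (mod 11); (3|11)=+1, (1|11)=+1; sign (−1)^0·+1^-1·+1^0 = +1.
(a,b)_17: α=2, u≡2; β=0, v≡7 (mod 17); (2|17)=+1, (7|17)=-1; sign (−1)^0·+1^0·-1^2 = +1.
(a,b)_23: α=1, u≡11; β=1, v≡7 (mod 23); (11|23)=-1, (7|23)=-1; sign (−1)^1·-1^1·-1^1 = -1.
(a,b)_5: α=0, u≡3; β=-2, v≡1 (mod 5); (3|5)=-1, (1|5)=+1; sign (−1)^0·-1^-2·+1^0 = +1.
(a,b)_∞: sgn(-667)=−, sgn(759)=+, so +1.
(a,b)_29: α=1, u≡23; β=2, v≡28 (mod 29); (23|29)=+1, (28|29)=+1; sign (−1)^0·+1^2·+1^1 = +1.
(a,b)_7: α=2, u≡3; β=0, v≡6 (mod 7); (3|7)=-1, (6|7)=-1; sign (−1)^0·-1^0·-1^2 = +1.
(a,b)_2: α=-4, β=4; u≡5, v≡7 (mod 8); ε(u)ε(v)=0·1, αω(v)=-4·0, βω(u)=4·1; sum ≡ 0  ⇒  +1.
(-667, 759 / ℚ) ramifies at {3, 23}: a division algebra.

[3, 23]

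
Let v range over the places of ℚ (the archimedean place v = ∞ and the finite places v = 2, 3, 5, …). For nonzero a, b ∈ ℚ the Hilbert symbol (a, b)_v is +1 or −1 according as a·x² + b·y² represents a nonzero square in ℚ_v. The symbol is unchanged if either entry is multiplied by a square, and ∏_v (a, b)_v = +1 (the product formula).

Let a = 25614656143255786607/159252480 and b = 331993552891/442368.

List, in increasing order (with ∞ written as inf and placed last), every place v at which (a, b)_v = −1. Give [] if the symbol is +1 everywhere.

Mod squares: a ≡ 4290, b ≡ 273. Check v ∈ {∞, 2, 3, 5, 7, 11, 13, 17, 19}.
v=3: a=3^-5·(≡2), b=3^-3·(≡1) mod 3; (2|3)=-1, (1|3)=+1; (−1)^{-5·-3·1}·(-1)^-3·(+1)^-5 = +1.
v=17: a=17^4·(≡6), b=17^4·(≡9) mod 17; (6|17)=-1, (9|17)=+1; (−1)^{4·4·8}·(-1)^4·(+1)^4 = +1.
v=7: a=7^4·(≡5), b=7^1·(≡1) mod 7; (5|7)=-1, (1|7)=+1; (−1)^{4·1·3}·(-1)^1·(+1)^4 = -1.
v=19: a=19^2·(≡13), b=19^2·(≡16) mod 19; (13|19)=-1, (16|19)=+1; (−1)^{2·2·9}·(-1)^2·(+1)^2 = +1.
v=2: v_2(a)=-17, v_2(b)=-14; units ≡ 1, 1 (mod 8); ε·ε+αω+βω = 0·0+-17·0+-14·0 ≡ 0  ⇒  (a,b)_2 = +1.
v=13: a=13^3·(≡8), b=13^1·(≡6) mod 13; (8|13)=-1, (6|13)=-1; (−1)^{3·1·6}·(-1)^1·(-1)^3 = +1.
v=5: a=5^-1·(≡2), b=5^0·(≡2) mod 5; (2|5)=-1, (2|5)=-1; (−1)^{-1·0·2}·(-1)^0·(-1)^-1 = -1.
v=11: a=11^5·(≡4), b=11^2·(≡4) mod 11; (4|11)=+1, (4|11)=+1; (−1)^{5·2·5}·(+1)^2·(+1)^5 = +1.
v=∞: 4290 > 0 and 273 > 0  ⇒  (a,b)_∞ = +1.
Ram(4290, 273) = {5, 7}; no ℚ_5-point on the conic.

[5, 7]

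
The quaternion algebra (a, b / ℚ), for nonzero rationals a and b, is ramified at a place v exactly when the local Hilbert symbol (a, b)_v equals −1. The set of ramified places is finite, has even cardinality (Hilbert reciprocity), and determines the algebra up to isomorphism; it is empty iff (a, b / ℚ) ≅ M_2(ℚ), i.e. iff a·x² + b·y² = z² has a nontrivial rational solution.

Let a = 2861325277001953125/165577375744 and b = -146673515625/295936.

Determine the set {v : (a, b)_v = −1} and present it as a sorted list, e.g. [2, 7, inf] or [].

[5, 7]

Mod squares: a ≡ 1365, b ≡ -105. Check v ∈ {∞, 2, 3, 5, 7, 11, 13, 17, 23}.
v=3: a=3^1·(≡2), b=3^1·(≡1) mod 3; (2|3)=-1, (1|3)=+1; (−1)^{1·1·1}·(-1)^1·(+1)^1 = +1.
v=23: a=23^2·(≡2), b=23^2·(≡10) mod 23; (2|23)=+1, (10|23)=-1; (−1)^{2·2·11}·(+1)^2·(-1)^2 = +1.
v=13: a=13^3·(≡10), b=13^2·(≡12) mod 13; (10|13)=+1, (12|13)=+1; (−1)^{3·2·6}·(+1)^2·(+1)^3 = +1.
v=11: a=11^-2·(≡1), b=11^0·(≡4) mod 11; (1|11)=+1, (4|11)=+1; (−1)^{-2·0·5}·(+1)^0·(+1)^-2 = +1.
v=7: a=7^5·(≡5), b=7^1·(≡6) mod 7; (5|7)=-1, (6|7)=-1; (−1)^{5·1·3}·(-1)^1·(-1)^5 = -1.
v=2: v_2(a)=-14, v_2(b)=-10; units ≡ 5, 7 (mod 8); ε·ε+αω+βω = 0·1+-14·0+-10·1 ≡ 0  ⇒  (a,b)_2 = +1.
v=5: a=5^11·(≡2), b=5^7·(≡4) mod 5; (2|5)=-1, (4|5)=+1; (−1)^{11·7·2}·(-1)^7·(+1)^11 = -1.
v=∞: 1365 > 0 and -105 < 0  ⇒  (a,b)_∞ = +1.
v=17: a=17^-4·(≡11), b=17^-2·(≡3) mod 17; (11|17)=-1, (3|17)=-1; (−1)^{-4·-2·8}·(-1)^-2·(-1)^-4 = +1.
|Ram(1365, -105)| = 2, even; anisotropic at {5, 7}.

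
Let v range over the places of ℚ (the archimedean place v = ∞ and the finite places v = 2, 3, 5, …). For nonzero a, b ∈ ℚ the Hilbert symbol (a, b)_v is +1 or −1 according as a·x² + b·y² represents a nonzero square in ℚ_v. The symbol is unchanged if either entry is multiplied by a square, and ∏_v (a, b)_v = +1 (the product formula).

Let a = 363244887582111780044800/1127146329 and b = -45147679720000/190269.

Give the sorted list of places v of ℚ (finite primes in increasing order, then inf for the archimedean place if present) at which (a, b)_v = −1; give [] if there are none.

[11, 13, 37, 41]

Mod squares: a ≡ 13, b ≡ -270512957. Check v ∈ {∞, 2, 3, 5, 7, 11, 13, 19, 29, 31, 37, 41, 43}.
v=5: a=5^2·(≡3), b=5^4·(≡2) mod 5; (3|5)=-1, (2|5)=-1; (−1)^{2·4·2}·(-1)^4·(-1)^2 = +1.
v=37: a=37^2·(≡14), b=37^1·(≡18) mod 37; (14|37)=-1, (18|37)=-1; (−1)^{2·1·18}·(-1)^1·(-1)^2 = -1.
v=19: a=19^-4·(≡3), b=19^0·(≡2) mod 19; (3|19)=-1, (2|19)=-1; (−1)^{-4·0·9}·(-1)^0·(-1)^-4 = +1.
v=3: a=3^-2·(≡1), b=3^-8·(≡1) mod 3; (1|3)=+1, (1|3)=+1; (−1)^{-2·-8·1}·(+1)^-8·(+1)^-2 = +1.
v=11: a=11^2·(≡8), b=11^3·(≡7) mod 11; (8|11)=-1, (7|11)=-1; (−1)^{2·3·5}·(-1)^3·(-1)^2 = -1.
v=31: a=31^-2·(≡30), b=31^0·(≡1) mod 31; (30|31)=-1, (1|31)=+1; (−1)^{-2·0·15}·(-1)^0·(+1)^-2 = +1.
v=2: v_2(a)=18, v_2(b)=6; units ≡ 5, 3 (mod 8); ε·ε+αω+βω = 0·1+18·1+6·1 ≡ 0  ⇒  (a,b)_2 = +1.
v=13: a=13^3·(≡10), b=13^1·(≡11) mod 13; (10|13)=+1, (11|13)=-1; (−1)^{3·1·6}·(+1)^1·(-1)^3 = -1.
v=41: a=41^2·(≡11), b=41^1·(≡38) mod 41; (11|41)=-1, (38|41)=-1; (−1)^{2·1·20}·(-1)^1·(-1)^2 = -1.
v=∞: 13 > 0 and -270512957 < 0  ⇒  (a,b)_∞ = +1.
v=7: a=7^2·(≡3), b=7^0·(≡5) mod 7; (3|7)=-1, (5|7)=-1; (−1)^{2·0·3}·(-1)^0·(-1)^2 = +1.
v=43: a=43^2·(≡4), b=43^1·(≡39) mod 43; (4|43)=+1, (39|43)=-1; (−1)^{2·1·21}·(+1)^1·(-1)^2 = +1.
v=29: a=29^0·(≡23), b=29^-1·(≡25) mod 29; (23|29)=+1, (25|29)=+1; (−1)^{0·-1·14}·(+1)^-1·(+1)^0 = +1.
Ram(13, -270512957) = {11, 13, 37, 41}; no ℚ_11-point on the conic.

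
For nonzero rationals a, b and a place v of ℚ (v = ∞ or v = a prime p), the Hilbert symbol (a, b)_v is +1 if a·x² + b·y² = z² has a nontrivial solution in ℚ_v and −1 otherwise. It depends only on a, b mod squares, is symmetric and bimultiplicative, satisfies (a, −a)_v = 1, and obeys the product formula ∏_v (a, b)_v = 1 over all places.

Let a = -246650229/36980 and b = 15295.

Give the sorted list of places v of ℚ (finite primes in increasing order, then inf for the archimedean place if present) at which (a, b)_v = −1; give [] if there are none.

(a, b) ≡ (-474145, 15295) mod (ℚ^×)²; places V = {2, 3, 5, 7, 17, 19, 23, 31, 43, ∞}.
(a,b)_19: α=1, u≡17; β=1, v≡7 (mod 19); (17|19)=+1, (7|19)=+1; sign (−1)^1·+1^1·+1^1 = -1.
(a,b)_7: α=1, u≡1; β=1, v≡1 (mod 7); (1|7)=+1, (1|7)=+1; sign (−1)^1·+1^1·+1^1 = -1.
(a,b)_2: α=-2, β=0; u≡7, v≡7 (mod 8); ε(u)ε(v)=1·1, αω(v)=-2·0, βω(u)=0·0; sum ≡ 1  ⇒  -1.
(a,b)_23: α=1, u≡3; β=1, v≡21 (mod 23); (3|23)=+1, (21|23)=-1; sign (−1)^1·+1^1·-1^1 = +1.
(a,b)_∞: sgn(-474145)=−, sgn(15295)=+, so +1.
(a,b)_5: α=-1, u≡1; β=1, v≡4 (mod 5); (1|5)=+1, (4|5)=+1; sign (−1)^0·+1^1·+1^-1 = +1.
(a,b)_17: α=2, u≡15; β=0, v≡12 (mod 17); (15|17)=+1, (12|17)=-1; sign (−1)^0·+1^0·-1^2 = +1.
(a,b)_43: α=-2, u≡24; β=0, v≡30 (mod 43); (24|43)=+1, (30|43)=-1; sign (−1)^0·+1^0·-1^-2 = +1.
(a,b)_3: α=2, u≡2; β=0, v≡1 (mod 3); (2|3)=-1, (1|3)=+1; sign (−1)^0·-1^0·+1^2 = +1.
(a,b)_31: α=1, u≡10; β=0, v≡12 (mod 31); (10|31)=+1, (12|31)=-1; sign (−1)^0·+1^0·-1^1 = -1.
(-474145, 15295 / ℚ) ramifies at {2, 7, 19, 31}: a division algebra.

[2, 7, 19, 31]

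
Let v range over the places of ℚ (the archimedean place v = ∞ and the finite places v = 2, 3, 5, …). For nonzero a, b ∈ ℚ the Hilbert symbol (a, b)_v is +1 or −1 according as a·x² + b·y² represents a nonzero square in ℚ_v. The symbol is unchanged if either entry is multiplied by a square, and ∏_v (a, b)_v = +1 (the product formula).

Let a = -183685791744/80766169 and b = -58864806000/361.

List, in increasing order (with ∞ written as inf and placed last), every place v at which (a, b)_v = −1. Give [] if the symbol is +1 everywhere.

Mod squares: a ≡ -91, b ≡ -15015. Check v ∈ {∞, 2, 3, 5, 7, 11, 13, 19, 43}.
v=2: v_2(a)=14, v_2(b)=4; units ≡ 5, 1 (mod 8); ε·ε+αω+βω = 0·0+14·0+4·1 ≡ 0  ⇒  (a,b)_2 = +1.
v=19: a=19^-2·(≡11), b=19^-2·(≡15) mod 19; (11|19)=+1, (15|19)=-1; (−1)^{-2·-2·9}·(+1)^-2·(-1)^-2 = +1.
v=3: a=3^6·(≡2), b=3^5·(≡2) mod 3; (2|3)=-1, (2|3)=-1; (−1)^{6·5·1}·(-1)^5·(-1)^6 = -1.
v=13: a=13^3·(≡8), b=13^1·(≡11) mod 13; (8|13)=-1, (11|13)=-1; (−1)^{3·1·6}·(-1)^1·(-1)^3 = +1.
v=∞: -91 < 0 and -15015 < 0  ⇒  (a,b)_∞ = -1.
v=43: a=43^-2·(≡35), b=43^0·(≡31) mod 43; (35|43)=+1, (31|43)=+1; (−1)^{-2·0·21}·(+1)^0·(+1)^-2 = +1.
v=11: a=11^-2·(≡2), b=11^3·(≡8) mod 11; (2|11)=-1, (8|11)=-1; (−1)^{-2·3·5}·(-1)^3·(-1)^-2 = -1.
v=5: a=5^0·(≡4), b=5^3·(≡2) mod 5; (4|5)=+1, (2|5)=-1; (−1)^{0·3·2}·(+1)^3·(-1)^0 = +1.
v=7: a=7^1·(≡4), b=7^1·(≡1) mod 7; (4|7)=+1, (1|7)=+1; (−1)^{1·1·3}·(+1)^1·(+1)^1 = -1.
Ram(-91, -15015) = {3, 7, 11, ∞}; no ℚ_3-point on the conic.

[3, 7, 11, inf]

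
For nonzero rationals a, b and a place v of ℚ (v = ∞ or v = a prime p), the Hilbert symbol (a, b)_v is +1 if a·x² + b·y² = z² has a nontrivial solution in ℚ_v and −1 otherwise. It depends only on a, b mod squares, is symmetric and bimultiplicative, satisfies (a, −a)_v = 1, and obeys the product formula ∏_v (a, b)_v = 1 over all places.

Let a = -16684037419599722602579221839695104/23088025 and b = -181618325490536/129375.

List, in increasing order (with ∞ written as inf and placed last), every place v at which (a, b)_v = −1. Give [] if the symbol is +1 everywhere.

Mod squares: a ≡ -388861, b ≡ -29863747078. Check v ∈ {∞, 2, 3, 5, 11, 17, 19, 23, 29, 31, 43, 47, 53}.
v=5: a=5^-2·(≡1), b=5^-4·(≡2) mod 5; (1|5)=+1, (2|5)=-1; (−1)^{-2·-4·2}·(+1)^-4·(-1)^-2 = +1.
v=∞: -388861 < 0 and -29863747078 < 0  ⇒  (a,b)_∞ = -1.
v=3: a=3^2·(≡2), b=3^-2·(≡2) mod 3; (2|3)=-1, (2|3)=-1; (−1)^{2·-2·1}·(-1)^-2·(-1)^2 = +1.
v=2: v_2(a)=8, v_2(b)=3; units ≡ 3, 5 (mod 8); ε·ε+αω+βω = 1·0+8·1+3·1 ≡ 1  ⇒  (a,b)_2 = -1.
v=23: a=23^3·(≡7), b=23^-1·(≡21) mod 23; (7|23)=-1, (21|23)=-1; (−1)^{3·-1·11}·(-1)^-1·(-1)^3 = -1.
v=29: a=29^3·(≡14), b=29^1·(≡2) mod 29; (14|29)=-1, (2|29)=-1; (−1)^{3·1·14}·(-1)^1·(-1)^3 = +1.
v=11: a=11^3·(≡5), b=11^3·(≡8) mod 11; (5|11)=+1, (8|11)=-1; (−1)^{3·3·5}·(+1)^3·(-1)^3 = +1.
v=31: a=31^-4·(≡27), b=31^0·(≡18) mod 31; (27|31)=-1, (18|31)=+1; (−1)^{-4·0·15}·(-1)^0·(+1)^-4 = +1.
v=43: a=43^2·(≡4), b=43^1·(≡40) mod 43; (4|43)=+1, (40|43)=+1; (−1)^{2·1·21}·(+1)^1·(+1)^2 = +1.
v=53: a=53^3·(≡20), b=53^1·(≡22) mod 53; (20|53)=-1, (22|53)=-1; (−1)^{3·1·26}·(-1)^1·(-1)^3 = +1.
v=17: a=17^4·(≡11), b=17^2·(≡3) mod 17; (11|17)=-1, (3|17)=-1; (−1)^{4·2·8}·(-1)^2·(-1)^4 = +1.
v=19: a=19^2·(≡8), b=19^1·(≡17) mod 19; (8|19)=-1, (17|19)=+1; (−1)^{2·1·9}·(-1)^1·(+1)^2 = -1.
v=47: a=47^2·(≡36), b=47^1·(≡24) mod 47; (36|47)=+1, (24|47)=+1; (−1)^{2·1·23}·(+1)^1·(+1)^2 = +1.
Ram(-388861, -29863747078) = {2, 19, 23, ∞}; no ℚ_2-point on the conic.

[2, 19, 23, inf]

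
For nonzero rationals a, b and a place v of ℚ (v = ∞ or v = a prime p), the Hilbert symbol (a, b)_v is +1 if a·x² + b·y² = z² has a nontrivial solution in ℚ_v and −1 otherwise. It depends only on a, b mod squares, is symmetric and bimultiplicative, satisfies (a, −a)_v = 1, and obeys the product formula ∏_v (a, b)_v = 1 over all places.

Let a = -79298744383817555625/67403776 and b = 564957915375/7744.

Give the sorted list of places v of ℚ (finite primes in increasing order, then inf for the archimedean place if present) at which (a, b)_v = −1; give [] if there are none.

(a, b) ≡ (-5474, 2415) mod (ℚ^×)²; places V = {2, 3, 5, 7, 11, 17, 19, 23, ∞}.
(a,b)_3: α=2, u≡1; β=1, v≡1 (mod 3); (1|3)=+1, (1|3)=+1; sign (−1)^0·+1^1·+1^2 = +1.
(a,b)_2: α=-15, β=-6; u≡7, v≡7 (mod 8); ε(u)ε(v)=1·1, αω(v)=-15·0, βω(u)=-6·0; sum ≡ 1  ⇒  -1.
(a,b)_23: α=5, u≡19; β=3, v≡9 (mod 23); (19|23)=-1, (9|23)=+1; sign (−1)^1·-1^3·+1^5 = +1.
(a,b)_19: α=4, u≡1; β=2, v≡2 (mod 19); (1|19)=+1, (2|19)=-1; sign (−1)^0·+1^2·-1^4 = +1.
(a,b)_17: α=-1, u≡16; β=0, v≡16 (mod 17); (16|17)=+1, (16|17)=+1; sign (−1)^0·+1^0·+1^-1 = +1.
(a,b)_7: α=5, u≡4; β=3, v≡1 (mod 7); (4|7)=+1, (1|7)=+1; sign (−1)^1·+1^3·+1^5 = -1.
(a,b)_5: α=4, u≡1; β=3, v≡2 (mod 5); (1|5)=+1, (2|5)=-1; sign (−1)^0·+1^3·-1^4 = +1.
(a,b)_11: α=-2, u≡1; β=-2, v≡2 (mod 11); (1|11)=+1, (2|11)=-1; sign (−1)^0·+1^-2·-1^-2 = +1.
(a,b)_∞: sgn(-5474)=−, sgn(2415)=+, so +1.
|Ram(-5474, 2415)| = 2, even; anisotropic at {2, 7}.

[2, 7]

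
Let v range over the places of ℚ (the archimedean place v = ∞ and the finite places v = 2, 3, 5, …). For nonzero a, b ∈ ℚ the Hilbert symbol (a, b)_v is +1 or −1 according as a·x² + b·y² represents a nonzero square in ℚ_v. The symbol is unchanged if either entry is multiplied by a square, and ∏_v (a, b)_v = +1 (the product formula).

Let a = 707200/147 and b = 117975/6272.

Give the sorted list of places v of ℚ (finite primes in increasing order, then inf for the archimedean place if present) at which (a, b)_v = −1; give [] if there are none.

[2, 17]

Mod squares: a ≡ 1326, b ≡ 78. Check v ∈ {∞, 2, 3, 5, 7, 11, 13, 17}.
v=∞: 1326 > 0 and 78 > 0  ⇒  (a,b)_∞ = +1.
v=13: a=13^1·(≡2), b=13^1·(≡11) mod 13; (2|13)=-1, (11|13)=-1; (−1)^{1·1·6}·(-1)^1·(-1)^1 = +1.
v=11: a=11^0·(≡8), b=11^2·(≡9) mod 11; (8|11)=-1, (9|11)=+1; (−1)^{0·2·5}·(-1)^2·(+1)^0 = +1.
v=2: v_2(a)=7, v_2(b)=-7; units ≡ 7, 7 (mod 8); ε·ε+αω+βω = 1·1+7·0+-7·0 ≡ 1  ⇒  (a,b)_2 = -1.
v=17: a=17^1·(≡14), b=17^0·(≡5) mod 17; (14|17)=-1, (5|17)=-1; (−1)^{1·0·8}·(-1)^0·(-1)^1 = -1.
v=7: a=7^-2·(≡6), b=7^-2·(≡2) mod 7; (6|7)=-1, (2|7)=+1; (−1)^{-2·-2·3}·(-1)^-2·(+1)^-2 = +1.
v=5: a=5^2·(≡4), b=5^2·(≡2) mod 5; (4|5)=+1, (2|5)=-1; (−1)^{2·2·2}·(+1)^2·(-1)^2 = +1.
v=3: a=3^-1·(≡1), b=3^1·(≡2) mod 3; (1|3)=+1, (2|3)=-1; (−1)^{-1·1·1}·(+1)^1·(-1)^-1 = +1.
|Ram(1326, 78)| = 2, even; anisotropic at {2, 17}.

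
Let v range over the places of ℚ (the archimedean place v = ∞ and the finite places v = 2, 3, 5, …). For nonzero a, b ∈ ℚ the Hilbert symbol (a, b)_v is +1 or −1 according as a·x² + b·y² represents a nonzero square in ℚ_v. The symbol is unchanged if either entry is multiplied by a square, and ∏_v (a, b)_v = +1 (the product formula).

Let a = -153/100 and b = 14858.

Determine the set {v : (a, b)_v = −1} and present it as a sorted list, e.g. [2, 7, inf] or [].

[17, 19]

(a, b) ≡ (-17, 14858) mod (ℚ^×)²; places V = {2, 3, 5, 17, 19, 23, ∞}.
(a,b)_19: α=0, u≡15; β=1, v≡3 (mod 19); (15|19)=-1, (3|19)=-1; sign (−1)^0·-1^1·-1^0 = -1.
(a,b)_2: α=-2, β=1; u≡7, v≡5 (mod 8); ε(u)ε(v)=1·0, αω(v)=-2·1, βω(u)=1·0; sum ≡ 0  ⇒  +1.
(a,b)_3: α=2, u≡1; β=0, v≡2 (mod 3); (1|3)=+1, (2|3)=-1; sign (−1)^0·+1^0·-1^2 = +1.
(a,b)_23: α=0, u≡1; β=1, v≡2 (mod 23); (1|23)=+1, (2|23)=+1; sign (−1)^0·+1^1·+1^0 = +1.
(a,b)_17: α=1, u≡13; β=1, v≡7 (mod 17); (13|17)=+1, (7|17)=-1; sign (−1)^0·+1^1·-1^1 = -1.
(a,b)_5: α=-2, u≡3; β=0, v≡3 (mod 5); (3|5)=-1, (3|5)=-1; sign (−1)^0·-1^0·-1^-2 = +1.
(a,b)_∞: sgn(-17)=−, sgn(14858)=+, so +1.
Ram(-17, 14858) = {17, 19}; no ℚ_17-point on the conic.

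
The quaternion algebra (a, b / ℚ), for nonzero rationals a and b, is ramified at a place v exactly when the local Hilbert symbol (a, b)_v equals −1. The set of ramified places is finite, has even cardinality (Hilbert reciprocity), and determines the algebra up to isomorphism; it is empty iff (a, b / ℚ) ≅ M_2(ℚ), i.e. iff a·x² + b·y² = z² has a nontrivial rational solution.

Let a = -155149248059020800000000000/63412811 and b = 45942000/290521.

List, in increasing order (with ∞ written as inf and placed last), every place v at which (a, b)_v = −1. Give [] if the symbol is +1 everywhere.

Mod squares: a ≡ -1263405, b ≡ 114855. Check v ∈ {∞, 2, 3, 5, 7, 11, 13, 19, 31}.
v=7: a=7^-8·(≡1), b=7^-4·(≡3) mod 7; (1|7)=+1, (3|7)=-1; (−1)^{-8·-4·3}·(+1)^-4·(-1)^-8 = +1.
v=19: a=19^3·(≡9), b=19^1·(≡2) mod 19; (9|19)=+1, (2|19)=-1; (−1)^{3·1·9}·(+1)^1·(-1)^3 = +1.
v=5: a=5^11·(≡1), b=5^3·(≡1) mod 5; (1|5)=+1, (1|5)=+1; (−1)^{11·3·2}·(+1)^3·(+1)^11 = +1.
v=∞: -1263405 < 0 and 114855 > 0  ⇒  (a,b)_∞ = +1.
v=31: a=31^3·(≡4), b=31^1·(≡10) mod 31; (4|31)=+1, (10|31)=+1; (−1)^{3·1·15}·(+1)^1·(+1)^3 = -1.
v=13: a=13^3·(≡10), b=13^1·(≡8) mod 13; (10|13)=+1, (8|13)=-1; (−1)^{3·1·6}·(+1)^1·(-1)^3 = -1.
v=3: a=3^3·(≡2), b=3^1·(≡2) mod 3; (2|3)=-1, (2|3)=-1; (−1)^{3·1·1}·(-1)^1·(-1)^3 = -1.
v=11: a=11^-1·(≡10), b=11^-2·(≡9) mod 11; (10|11)=-1, (9|11)=+1; (−1)^{-1·-2·5}·(-1)^-2·(+1)^-1 = +1.
v=2: v_2(a)=18, v_2(b)=4; units ≡ 3, 7 (mod 8); ε·ε+αω+βω = 1·1+18·0+4·1 ≡ 1  ⇒  (a,b)_2 = -1.
(-1263405, 114855 / ℚ) ramifies at {2, 3, 13, 31}: a division algebra.

[2, 3, 13, 31]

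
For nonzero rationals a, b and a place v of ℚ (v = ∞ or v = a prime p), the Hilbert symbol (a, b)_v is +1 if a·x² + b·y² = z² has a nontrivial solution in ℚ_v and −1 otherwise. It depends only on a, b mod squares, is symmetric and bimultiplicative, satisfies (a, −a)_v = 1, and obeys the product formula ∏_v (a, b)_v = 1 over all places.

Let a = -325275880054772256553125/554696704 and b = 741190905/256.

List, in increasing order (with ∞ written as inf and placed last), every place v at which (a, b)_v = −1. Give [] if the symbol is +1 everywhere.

[5, 13]

(a, b) ≡ (-85, 1105) mod (ℚ^×)²; places V = {2, 3, 5, 7, 13, 17, 23, 31, ∞}.
(a,b)_23: α=-2, u≡14; β=0, v≡4 (mod 23); (14|23)=-1, (4|23)=+1; sign (−1)^0·-1^0·+1^-2 = +1.
(a,b)_∞: sgn(-85)=−, sgn(1105)=+, so +1.
(a,b)_3: α=8, u≡2; β=4, v≡1 (mod 3); (2|3)=-1, (1|3)=+1; sign (−1)^0·-1^4·+1^8 = +1.
(a,b)_31: α=2, u≡9; β=0, v≡4 (mod 31); (9|31)=+1, (4|31)=+1; sign (−1)^0·+1^0·+1^2 = +1.
(a,b)_13: α=4, u≡2; β=3, v≡6 (mod 13); (2|13)=-1, (6|13)=-1; sign (−1)^0·-1^3·-1^4 = -1.
(a,b)_17: α=3, u≡11; β=1, v≡7 (mod 17); (11|17)=-1, (7|17)=-1; sign (−1)^0·-1^1·-1^3 = +1.
(a,b)_2: α=-20, β=-8; u≡3, v≡1 (mod 8); ε(u)ε(v)=1·0, αω(v)=-20·0, βω(u)=-8·1; sum ≡ 0  ⇒  +1.
(a,b)_5: α=5, u≡2; β=1, v≡1 (mod 5); (2|5)=-1, (1|5)=+1; sign (−1)^0·-1^1·+1^5 = -1.
(a,b)_7: α=6, u≡6; β=2, v≡6 (mod 7); (6|7)=-1, (6|7)=-1; sign (−1)^0·-1^2·-1^6 = +1.
|Ram(-85, 1105)| = 2, even; anisotropic at {5, 13}.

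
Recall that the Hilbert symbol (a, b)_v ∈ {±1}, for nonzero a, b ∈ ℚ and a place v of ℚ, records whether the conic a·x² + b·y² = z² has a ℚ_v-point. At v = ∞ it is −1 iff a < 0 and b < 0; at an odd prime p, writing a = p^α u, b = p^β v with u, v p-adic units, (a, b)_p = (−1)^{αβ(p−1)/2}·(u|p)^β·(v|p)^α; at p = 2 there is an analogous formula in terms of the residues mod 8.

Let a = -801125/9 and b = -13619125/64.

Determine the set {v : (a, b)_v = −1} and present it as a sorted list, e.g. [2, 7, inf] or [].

Mod squares: a ≡ -32045, b ≡ -1885. Check v ∈ {∞, 2, 3, 5, 13, 17, 29}.
v=17: a=17^1·(≡15), b=17^2·(≡13) mod 17; (15|17)=+1, (13|17)=+1; (−1)^{1·2·8}·(+1)^2·(+1)^1 = +1.
v=29: a=29^1·(≡11), b=29^1·(≡5) mod 29; (11|29)=-1, (5|29)=+1; (−1)^{1·1·14}·(-1)^1·(+1)^1 = -1.
v=13: a=13^1·(≡11), b=13^1·(≡7) mod 13; (11|13)=-1, (7|13)=-1; (−1)^{1·1·6}·(-1)^1·(-1)^1 = +1.
v=5: a=5^3·(≡4), b=5^3·(≡3) mod 5; (4|5)=+1, (3|5)=-1; (−1)^{3·3·2}·(+1)^3·(-1)^3 = -1.
v=∞: -32045 < 0 and -1885 < 0  ⇒  (a,b)_∞ = -1.
v=2: v_2(a)=0, v_2(b)=-6; units ≡ 3, 3 (mod 8); ε·ε+αω+βω = 1·1+0·1+-6·1 ≡ 1  ⇒  (a,b)_2 = -1.
v=3: a=3^-2·(≡1), b=3^0·(≡2) mod 3; (1|3)=+1, (2|3)=-1; (−1)^{-2·0·1}·(+1)^0·(-1)^-2 = +1.
Ram(-32045, -1885) = {2, 5, 29, ∞}; no ℚ_2-point on the conic.

[2, 5, 29, inf]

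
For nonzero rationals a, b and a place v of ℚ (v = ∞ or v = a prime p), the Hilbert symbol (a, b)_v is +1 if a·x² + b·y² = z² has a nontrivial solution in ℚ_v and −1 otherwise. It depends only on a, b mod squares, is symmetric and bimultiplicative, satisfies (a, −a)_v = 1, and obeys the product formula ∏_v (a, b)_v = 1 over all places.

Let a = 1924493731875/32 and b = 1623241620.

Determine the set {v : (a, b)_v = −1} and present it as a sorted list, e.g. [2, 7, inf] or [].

(a, b) ≡ (22, 5) mod (ℚ^×)²; places V = {2, 3, 5, 7, 11, 13, ∞}.
(a,b)_7: α=0, u≡2; β=2, v≡6 (mod 7); (2|7)=+1, (6|7)=-1; sign (−1)^0·+1^2·-1^0 = +1.
(a,b)_13: α=4, u≡9; β=2, v≡8 (mod 13); (9|13)=+1, (8|13)=-1; sign (−1)^0·+1^2·-1^4 = +1.
(a,b)_3: α=4, u≡1; β=4, v≡2 (mod 3); (1|3)=+1, (2|3)=-1; sign (−1)^0·+1^4·-1^4 = +1.
(a,b)_5: α=4, u≡3; β=1, v≡4 (mod 5); (3|5)=-1, (4|5)=+1; sign (−1)^0·-1^1·+1^4 = -1.
(a,b)_∞: sgn(22)=+, sgn(5)=+, so +1.
(a,b)_11: α=3, u≡7; β=2, v≡5 (mod 11); (7|11)=-1, (5|11)=+1; sign (−1)^0·-1^2·+1^3 = +1.
(a,b)_2: α=-5, β=2; u≡3, v≡5 (mod 8); ε(u)ε(v)=1·0, αω(v)=-5·1, βω(u)=2·1; sum ≡ 1  ⇒  -1.
Ram(22, 5) = {2, 5}; no ℚ_2-point on the conic.

[2, 5]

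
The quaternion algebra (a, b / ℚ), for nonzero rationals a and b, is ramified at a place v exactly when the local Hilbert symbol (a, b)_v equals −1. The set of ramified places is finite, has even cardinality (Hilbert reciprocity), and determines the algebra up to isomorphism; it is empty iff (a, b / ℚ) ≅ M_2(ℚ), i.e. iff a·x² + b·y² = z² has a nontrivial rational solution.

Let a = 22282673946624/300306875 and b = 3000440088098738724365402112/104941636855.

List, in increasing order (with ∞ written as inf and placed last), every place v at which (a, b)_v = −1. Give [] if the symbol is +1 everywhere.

[2, 17]

(a, b) ≡ (34034, 85085) mod (ℚ^×)²; places V = {2, 3, 5, 7, 11, 13, 17, 19, ∞}.
(a,b)_11: α=-3, u≡9; β=-5, v≡6 (mod 11); (9|11)=+1, (6|11)=-1; sign (−1)^1·+1^-5·-1^-3 = +1.
(a,b)_5: α=-4, u≡4; β=-1, v≡2 (mod 5); (4|5)=+1, (2|5)=-1; sign (−1)^0·+1^-1·-1^-4 = +1.
(a,b)_2: α=15, β=22; u≡1, v≡5 (mod 8); ε(u)ε(v)=0·0, αω(v)=15·1, βω(u)=22·0; sum ≡ 1  ⇒  -1.
(a,b)_7: α=1, u≡2; β=3, v≡3 (mod 7); (2|7)=+1, (3|7)=-1; sign (−1)^1·+1^3·-1^1 = +1.
(a,b)_19: α=-2, u≡17; β=-4, v≡3 (mod 19); (17|19)=+1, (3|19)=-1; sign (−1)^0·+1^-4·-1^-2 = +1.
(a,b)_3: α=2, u≡2; β=4, v≡2 (mod 3); (2|3)=-1, (2|3)=-1; sign (−1)^0·-1^4·-1^2 = +1.
(a,b)_17: α=3, u≡15; β=7, v≡5 (mod 17); (15|17)=+1, (5|17)=-1; sign (−1)^0·+1^7·-1^3 = -1.
(a,b)_∞: sgn(34034)=+, sgn(85085)=+, so +1.
(a,b)_13: α=3, u≡5; β=7, v≡5 (mod 13); (5|13)=-1, (5|13)=-1; sign (−1)^0·-1^7·-1^3 = +1.
|Ram(34034, 85085)| = 2, even; anisotropic at {2, 17}.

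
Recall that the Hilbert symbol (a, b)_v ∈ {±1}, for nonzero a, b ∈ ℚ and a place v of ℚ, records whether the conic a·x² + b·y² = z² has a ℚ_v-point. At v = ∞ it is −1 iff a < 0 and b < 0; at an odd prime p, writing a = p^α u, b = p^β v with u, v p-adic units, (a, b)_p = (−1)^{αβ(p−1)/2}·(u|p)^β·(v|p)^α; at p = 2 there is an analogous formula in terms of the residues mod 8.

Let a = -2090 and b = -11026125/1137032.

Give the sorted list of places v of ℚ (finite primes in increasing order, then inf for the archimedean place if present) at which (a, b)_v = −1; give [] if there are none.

(a, b) ≡ (-2090, -10) mod (ℚ^×)²; places V = {2, 3, 5, 11, 13, 19, 29, ∞}.
(a,b)_∞: sgn(-2090)=−, sgn(-10)=−, so -1.
(a,b)_29: α=0, u≡27; β=-2, v≡19 (mod 29); (27|29)=-1, (19|29)=-1; sign (−1)^0·-1^-2·-1^0 = +1.
(a,b)_5: α=1, u≡2; β=3, v≡3 (mod 5); (2|5)=-1, (3|5)=-1; sign (−1)^0·-1^3·-1^1 = +1.
(a,b)_19: α=1, u≡4; β=0, v≡16 (mod 19); (4|19)=+1, (16|19)=+1; sign (−1)^0·+1^0·+1^1 = +1.
(a,b)_2: α=1, β=-3; u≡3, v≡3 (mod 8); ε(u)ε(v)=1·1, αω(v)=1·1, βω(u)=-3·1; sum ≡ 1  ⇒  -1.
(a,b)_3: α=0, u≡1; β=6, v≡2 (mod 3); (1|3)=+1, (2|3)=-1; sign (−1)^0·+1^6·-1^0 = +1.
(a,b)_11: α=1, u≡8; β=2, v≡9 (mod 11); (8|11)=-1, (9|11)=+1; sign (−1)^0·-1^2·+1^1 = +1.
(a,b)_13: α=0, u≡3; β=-2, v≡1 (mod 13); (3|13)=+1, (1|13)=+1; sign (−1)^0·+1^-2·+1^0 = +1.
Ram(-2090, -10) = {2, ∞}; no ℚ_2-point on the conic.

[2, inf]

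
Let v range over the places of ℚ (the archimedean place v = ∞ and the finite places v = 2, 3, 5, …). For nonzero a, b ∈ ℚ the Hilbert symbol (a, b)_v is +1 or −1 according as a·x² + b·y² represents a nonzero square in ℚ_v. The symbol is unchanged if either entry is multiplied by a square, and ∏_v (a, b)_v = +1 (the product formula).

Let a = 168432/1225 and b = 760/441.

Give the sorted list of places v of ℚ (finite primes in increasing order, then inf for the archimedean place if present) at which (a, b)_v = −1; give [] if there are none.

(a, b) ≡ (87, 190) mod (ℚ^×)²; places V = {2, 3, 5, 7, 11, 19, 29, ∞}.
(a,b)_2: α=4, β=3; u≡7, v≡7 (mod 8); ε(u)ε(v)=1·1, αω(v)=4·0, βω(u)=3·0; sum ≡ 1  ⇒  -1.
(a,b)_7: α=-2, u≡3; β=-2, v≡2 (mod 7); (3|7)=-1, (2|7)=+1; sign (−1)^0·-1^-2·+1^-2 = +1.
(a,b)_∞: sgn(87)=+, sgn(190)=+, so +1.
(a,b)_3: α=1, u≡2; β=-2, v≡1 (mod 3); (2|3)=-1, (1|3)=+1; sign (−1)^0·-1^-2·+1^1 = +1.
(a,b)_19: α=0, u≡6; β=1, v≡10 (mod 19); (6|19)=+1, (10|19)=-1; sign (−1)^0·+1^1·-1^0 = +1.
(a,b)_29: α=1, u≡26; β=0, v≡1 (mod 29); (26|29)=-1, (1|29)=+1; sign (−1)^0·-1^0·+1^1 = +1.
(a,b)_11: α=2, u≡7; β=0, v≡1 (mod 11); (7|11)=-1, (1|11)=+1; sign (−1)^0·-1^0·+1^2 = +1.
(a,b)_5: α=-2, u≡3; β=1, v≡2 (mod 5); (3|5)=-1, (2|5)=-1; sign (−1)^0·-1^1·-1^-2 = -1.
|Ram(87, 190)| = 2, even; anisotropic at {2, 5}.

[2, 5]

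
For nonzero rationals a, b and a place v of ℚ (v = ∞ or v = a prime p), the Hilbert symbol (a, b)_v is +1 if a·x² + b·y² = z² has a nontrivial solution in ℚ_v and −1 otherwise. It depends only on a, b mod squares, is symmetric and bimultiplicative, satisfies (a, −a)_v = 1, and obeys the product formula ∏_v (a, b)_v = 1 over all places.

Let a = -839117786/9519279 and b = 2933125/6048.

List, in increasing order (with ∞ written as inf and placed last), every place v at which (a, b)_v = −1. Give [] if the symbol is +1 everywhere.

[2, 3, 11, 13]

(a, b) ≡ (-6006, 546) mod (ℚ^×)²; places V = {2, 3, 5, 7, 11, 13, 19, 23, 29, ∞}.
(a,b)_5: α=0, u≡1; β=4, v≡1 (mod 5); (1|5)=+1, (1|5)=+1; sign (−1)^0·+1^4·+1^0 = +1.
(a,b)_29: α=-2, u≡3; β=0, v≡24 (mod 29); (3|29)=-1, (24|29)=+1; sign (−1)^0·-1^0·+1^-2 = +1.
(a,b)_2: α=1, β=-5; u≡5, v≡1 (mod 8); ε(u)ε(v)=0·0, αω(v)=1·0, βω(u)=-5·1; sum ≡ 1  ⇒  -1.
(a,b)_13: α=3, u≡5; β=1, v≡12 (mod 13); (5|13)=-1, (12|13)=+1; sign (−1)^0·-1^1·+1^3 = -1.
(a,b)_11: α=-1, u≡4; β=0, v≡7 (mod 11); (4|11)=+1, (7|11)=-1; sign (−1)^0·+1^0·-1^-1 = -1.
(a,b)_∞: sgn(-6006)=−, sgn(546)=+, so +1.
(a,b)_7: α=-3, u≡5; β=-1, v≡2 (mod 7); (5|7)=-1, (2|7)=+1; sign (−1)^1·-1^-1·+1^-3 = +1.
(a,b)_3: α=-1, u≡2; β=-3, v≡2 (mod 3); (2|3)=-1, (2|3)=-1; sign (−1)^1·-1^-3·-1^-1 = -1.
(a,b)_23: α=2, u≡22; β=0, v≡19 (mod 23); (22|23)=-1, (19|23)=-1; sign (−1)^0·-1^0·-1^2 = +1.
(a,b)_19: α=2, u≡7; β=2, v≡2 (mod 19); (7|19)=+1, (2|19)=-1; sign (−1)^0·+1^2·-1^2 = +1.
|Ram(-6006, 546)| = 4, even; anisotropic at {2, 3, 11, 13}.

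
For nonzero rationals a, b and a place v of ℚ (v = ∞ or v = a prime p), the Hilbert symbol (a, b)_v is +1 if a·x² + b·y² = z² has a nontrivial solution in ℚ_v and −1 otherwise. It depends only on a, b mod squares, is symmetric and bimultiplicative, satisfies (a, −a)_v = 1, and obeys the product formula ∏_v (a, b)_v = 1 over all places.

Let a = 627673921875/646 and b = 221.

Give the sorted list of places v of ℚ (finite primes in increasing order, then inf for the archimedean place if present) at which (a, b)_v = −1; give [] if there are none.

Mod squares: a ≡ 7106, b ≡ 221. Check v ∈ {∞, 2, 3, 5, 7, 11, 13, 17, 19}.
v=2: v_2(a)=-1, v_2(b)=0; units ≡ 1, 5 (mod 8); ε·ε+αω+βω = 0·0+-1·1+0·0 ≡ 1  ⇒  (a,b)_2 = -1.
v=7: a=7^4·(≡4), b=7^0·(≡4) mod 7; (4|7)=+1, (4|7)=+1; (−1)^{4·0·3}·(+1)^0·(+1)^4 = +1.
v=5: a=5^6·(≡1), b=5^0·(≡1) mod 5; (1|5)=+1, (1|5)=+1; (−1)^{6·0·2}·(+1)^0·(+1)^6 = +1.
v=3: a=3^2·(≡2), b=3^0·(≡2) mod 3; (2|3)=-1, (2|3)=-1; (−1)^{2·0·1}·(-1)^0·(-1)^2 = +1.
v=19: a=19^-1·(≡3), b=19^0·(≡12) mod 19; (3|19)=-1, (12|19)=-1; (−1)^{-1·0·9}·(-1)^0·(-1)^-1 = -1.
v=11: a=11^1·(≡7), b=11^0·(≡1) mod 11; (7|11)=-1, (1|11)=+1; (−1)^{1·0·5}·(-1)^0·(+1)^1 = +1.
v=17: a=17^-1·(≡6), b=17^1·(≡13) mod 17; (6|17)=-1, (13|17)=+1; (−1)^{-1·1·8}·(-1)^1·(+1)^-1 = -1.
v=13: a=13^2·(≡5), b=13^1·(≡4) mod 13; (5|13)=-1, (4|13)=+1; (−1)^{2·1·6}·(-1)^1·(+1)^2 = -1.
v=∞: 7106 > 0 and 221 > 0  ⇒  (a,b)_∞ = +1.
Ram(7106, 221) = {2, 13, 17, 19}; no ℚ_2-point on the conic.

[2, 13, 17, 19]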